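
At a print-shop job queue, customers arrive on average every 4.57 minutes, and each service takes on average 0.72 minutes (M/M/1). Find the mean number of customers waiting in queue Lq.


λ = 60/4.57 = 13.1291 /hr
μ = 60/0.72 = 83.3333 /hr
ρ = λ/μ = 13.1291/83.3333 = 0.1575
Lq = ρ²/(1−ρ) = 0.02482/0.8425 = 0.02946

Final: 0.02946


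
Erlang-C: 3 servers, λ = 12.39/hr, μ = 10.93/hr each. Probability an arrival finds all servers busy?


a = λ/μ = 1.1336; ρ = a/3 = 0.3779
P₀ = 0.315826 (from M/M/c formula)
C(c,a) = [a^c/(c!(1−ρ))]·P₀ = [1.45664/(6·0.6221)]·0.315826
= 0.39022·0.315826 = 0.123243

Final: 0.123243


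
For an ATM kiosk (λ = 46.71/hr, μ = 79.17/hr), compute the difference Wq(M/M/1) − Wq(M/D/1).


ρ = 46.71/79.17 = 0.5900
Wq(M/M/1) = ρ/(μ−λ) = 0.5900/32.46 = 0.01818 hr
Wq(M/D/1) = ρ/(2(μ−λ)) = 0.009088 hr
Savings = 0.01818 − 0.009088 = 0.009088 hr

Final: 0.009088 hr


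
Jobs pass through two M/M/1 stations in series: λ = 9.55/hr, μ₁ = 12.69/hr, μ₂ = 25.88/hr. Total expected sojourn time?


Each node sees arrival rate λ = 9.55/hr (tandem ⇒ throughput preserved).
W₁ = 1/(μ₁−λ) = 1/(12.69−9.55) = 0.31847 hr
W₂ = 1/(μ₂−λ) = 1/(25.88−9.55) = 0.06124 hr
W_total = W₁ + W₂ = 0.31847 + 0.06124 = 0.37971 hr

Final: 0.37971 hr


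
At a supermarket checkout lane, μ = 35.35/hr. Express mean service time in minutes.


Mean service time = 1/μ = 1/35.35 hour = 0.02829 hour
In minutes: 0.02829 × 60 = 1.6973 min

Final: 1.6973 min


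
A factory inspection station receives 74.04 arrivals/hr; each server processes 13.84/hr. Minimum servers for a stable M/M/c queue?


Stability requires cμ > λ ⇔ c > λ/μ.
λ/μ = 74.04/13.84 = 5.3497
Minimum integer c = ⌊5.3497⌋ + 1 = 6
Check: 6·13.84 = 83.04 > 74.04, while 5·13.84 = 69.20 ≤ 74.04

Final: 6 servers


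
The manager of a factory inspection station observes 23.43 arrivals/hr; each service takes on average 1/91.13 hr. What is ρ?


ρ = λ/μ = 23.43/91.13 = 0.2571

Final: 0.2571


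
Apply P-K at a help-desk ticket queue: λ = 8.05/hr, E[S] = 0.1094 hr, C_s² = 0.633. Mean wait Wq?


ρ = λ·E[S] = 8.05·0.1094 = 0.8807
E[S²] = E[S]²(1+C_s²) = 0.1094²·(1+0.633) = 0.019544
Wq = λ·E[S²]/(2(1−ρ)) = 8.05·0.019544/(2·0.1193) = 0.65923 hr

Final: 0.65923 hr


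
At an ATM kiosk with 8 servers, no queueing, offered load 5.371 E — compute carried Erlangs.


B(8,5.371) = 0.088244 (Erlang-B)
Carried load = a(1 − B) = 5.371·(1 − 0.088244) = 5.371·0.911756 = 4.8970 E

Final: 4.8970 Erlangs


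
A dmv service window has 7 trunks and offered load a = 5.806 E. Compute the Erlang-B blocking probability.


B(c,a) = (a^c/c!) / Σ_{k=0}^{c} a^k/k!
a^7/7! = 44.127435
Σ terms (k=0..7): 1.00000 + 5.80600 + 16.85482 + 32.61969 + 47.34748 + 54.97990 + 53.20221 + 44.12744 = 255.937534
B = 44.127435/255.937534 = 0.172415

Final: 0.172415


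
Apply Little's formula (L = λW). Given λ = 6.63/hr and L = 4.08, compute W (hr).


W = L/λ = 4.08/6.63 = 0.6154 hr

Final: 0.6154 hr


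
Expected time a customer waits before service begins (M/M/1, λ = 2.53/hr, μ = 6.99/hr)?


ρ = 2.53/6.99 = 0.3619
Wq = ρ/(μ−λ) = 0.3619/(6.99 − 2.53) = 0.3619/4.46 = 0.08115 hr

Final: 0.08115 hr


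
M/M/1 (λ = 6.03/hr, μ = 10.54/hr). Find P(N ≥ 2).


ρ = 6.03/10.54 = 0.5721
P(N ≥ n) = ρ^n = 0.5721^2 = 0.327306

Final: 0.327306


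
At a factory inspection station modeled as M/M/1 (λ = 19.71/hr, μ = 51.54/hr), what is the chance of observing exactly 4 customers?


ρ = 19.71/51.54 = 0.3824
P_n = (1−ρ)·ρ^n = (1 − 0.3824)·0.3824^4 = 0.6176·0.021388 = 0.013209

Final: 0.013209


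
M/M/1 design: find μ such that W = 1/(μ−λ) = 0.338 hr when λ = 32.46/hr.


W = 1/(μ−λ) ⇒ μ − λ = 1/W = 1/0.338 = 2.9586
μ = λ + 1/W = 32.46 + 2.9586 = 35.4186 per hr

Final: 35.4186 /hr


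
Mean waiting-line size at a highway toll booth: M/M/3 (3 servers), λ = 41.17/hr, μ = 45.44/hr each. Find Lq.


a = λ/μ = 0.9060; ρ = a/3 = 0.3020
P₀ = 0.400951
Lq = P₀·a^c·ρ / (c!·(1−ρ)²) = 0.400951·0.74375·0.3020/(6·0.48719)
= 0.03081

Final: 0.03081


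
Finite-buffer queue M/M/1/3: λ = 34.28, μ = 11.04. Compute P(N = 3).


ρ = λ/μ = 34.28/11.04 = 3.1051
P_K = (1−ρ)ρ^K/(1−ρ^(K+1)) = (-2.1051·29.937479)/(1 − 92.958040)
= -63.020562/-91.958040 = 0.685319

Final: 0.685319


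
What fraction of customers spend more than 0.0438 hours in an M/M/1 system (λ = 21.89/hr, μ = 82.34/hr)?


W ~ Exponential(μ−λ) for M/M/1.
μ − λ = 82.34 − 21.89 = 60.4500
P(W > t) = e^{−(μ−λ)t} = e^{−2.6477} = 0.070813

Final: 0.070813


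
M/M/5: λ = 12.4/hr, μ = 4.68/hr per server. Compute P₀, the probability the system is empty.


a = λ/μ = 12.4/4.68 = 2.6496; ρ = a/c = 0.5299
Σ_{k=0}^{4} a^k/k! (terms k=0..4) = 1.00000 + 2.64957 + 3.51012 + 3.10010 + 2.05349 = 12.31328
Tail: a^5/(5!(1−ρ)) = 130.58075/(120·0.4701) = 2.31484
P₀ = 1/(12.31328 + 2.31484) = 1/14.62812 = 0.068361

Final: 0.068361


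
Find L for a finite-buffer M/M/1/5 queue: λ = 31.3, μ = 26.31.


ρ = 31.3/26.31 = 1.1897
L = ρ[1 − (K+1)ρ^K + Kρ^(K+1)] / [(1−ρ)(1−ρ^(K+1))]
Numerator: 1.1897·(1 − 6·2.382964 + 5·2.834921) = 1.043121
Denominator: (-0.1897)·(-1.834921) = 0.348014
L = 1.043121/0.348014 = 2.9974

Final: 2.9974


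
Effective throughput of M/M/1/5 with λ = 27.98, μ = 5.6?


ρ = 4.9964; P_K = (1−ρ)ρ^5/(1−ρ^6) = 0.799908
λ_eff = λ(1 − P_K) = 27.98·(1 − 0.799908) = 27.98·0.200092 = 5.5986 /hr

Final: 5.5986 /hr


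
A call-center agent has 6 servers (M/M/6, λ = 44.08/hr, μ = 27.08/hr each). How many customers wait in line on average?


a = λ/μ = 1.6278; ρ = a/6 = 0.2713
P₀ = 0.196285
Lq = P₀·a^c·ρ / (c!·(1−ρ)²) = 0.196285·18.60191·0.2713/(720·0.53101)
= 0.002591

Final: 0.002591


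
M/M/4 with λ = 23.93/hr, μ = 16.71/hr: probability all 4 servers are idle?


a = λ/μ = 23.93/16.71 = 1.4321; ρ = a/c = 0.3580
Σ_{k=0}^{3} a^k/k! (terms k=0..3) = 1.00000 + 1.43208 + 1.02542 + 0.48949 = 3.94699
Tail: a^4/(4!(1−ρ)) = 4.20596/(24·0.6420) = 0.27298
P₀ = 1/(3.94699 + 0.27298) = 1/4.21997 = 0.236968

Final: 0.236968


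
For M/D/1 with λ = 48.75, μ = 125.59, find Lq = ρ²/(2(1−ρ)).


ρ = 48.75/125.59 = 0.3882
M/D/1: Lq = ρ²/(2(1−ρ)) = 0.1507/(2·0.6118) = 0.12313

Final: 0.12313


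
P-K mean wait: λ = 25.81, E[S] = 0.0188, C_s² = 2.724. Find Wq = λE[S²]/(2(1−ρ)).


ρ = λ·E[S] = 25.81·0.0188 = 0.4852
E[S²] = E[S]²(1+C_s²) = 0.0188²·(1+2.724) = 0.001316
Wq = λ·E[S²]/(2(1−ρ)) = 25.81·0.001316/(2·0.5148) = 0.03300 hr

Final: 0.03300 hr


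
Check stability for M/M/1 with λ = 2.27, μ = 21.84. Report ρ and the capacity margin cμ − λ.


Total capacity cμ = 1·21.84 = 21.84/hr
ρ = λ/(cμ) = 2.27/21.84 = 0.1039
Stable ⇔ ρ < 1: YES
Spare capacity = cμ − λ = 21.84 − 2.27 = 19.57/hr

Final: ρ = 0.1039; stable; margin = 19.57/hr


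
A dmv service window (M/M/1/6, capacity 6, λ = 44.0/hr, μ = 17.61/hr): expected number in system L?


ρ = 44.0/17.61 = 2.4986
L = ρ[1 − (K+1)ρ^K + Kρ^(K+1)] / [(1−ρ)(1−ρ^(K+1))]
Numerator: 2.4986·(1 − 7·243.309980 + 6·607.929536) = 4860.756590
Denominator: (-1.4986)·(-606.929536) = 909.532677
L = 4860.756590/909.532677 = 5.3442

Final: 5.3442


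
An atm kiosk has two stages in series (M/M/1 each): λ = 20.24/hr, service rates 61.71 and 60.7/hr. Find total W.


Each node sees arrival rate λ = 20.24/hr (tandem ⇒ throughput preserved).
W₁ = 1/(μ₁−λ) = 1/(61.71−20.24) = 0.02411 hr
W₂ = 1/(μ₂−λ) = 1/(60.7−20.24) = 0.02472 hr
W_total = W₁ + W₂ = 0.02411 + 0.02472 = 0.04883 hr

Final: 0.04883 hr


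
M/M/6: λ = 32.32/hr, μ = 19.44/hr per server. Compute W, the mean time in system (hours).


a = 1.6626; ρ = 0.2771; P₀ = 0.189564
Lq = P₀·a^c·ρ/(c!(1−ρ)²) = 0.002948
Wq = Lq/λ = 0.002948/32.32 = 0.00009121 hr
W = Wq + 1/μ = 0.00009121 + 0.05144 = 0.05153 hr

Final: 0.05153 hr


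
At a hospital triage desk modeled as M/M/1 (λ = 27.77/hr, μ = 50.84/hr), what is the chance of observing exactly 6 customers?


ρ = 27.77/50.84 = 0.5462
P_n = (1−ρ)·ρ^n = (1 − 0.5462)·0.5462^6 = 0.4538·0.026560 = 0.012052

Final: 0.012052


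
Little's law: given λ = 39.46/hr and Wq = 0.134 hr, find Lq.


Lq = λWq = 39.46·0.134 = 5.2876

Final: 5.2876


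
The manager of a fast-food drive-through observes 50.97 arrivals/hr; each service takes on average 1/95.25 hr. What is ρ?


ρ = λ/μ = 50.97/95.25 = 0.5351

Final: 0.5351


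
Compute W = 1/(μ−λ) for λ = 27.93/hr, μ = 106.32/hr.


W = 1/(μ−λ) = 1/(106.32 − 27.93) = 1/78.39 = 0.01276 hr

Final: 0.01276 hr


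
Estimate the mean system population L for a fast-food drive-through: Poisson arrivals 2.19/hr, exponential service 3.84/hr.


ρ = λ/μ = 2.19/3.84 = 0.5703
L = ρ/(1−ρ) = 0.5703/(1 − 0.5703) = 0.5703/0.4297 = 1.3273

Final: 1.3273


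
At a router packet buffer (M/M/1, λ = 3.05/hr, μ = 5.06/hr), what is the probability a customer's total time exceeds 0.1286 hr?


W ~ Exponential(μ−λ) for M/M/1.
μ − λ = 5.06 − 3.05 = 2.0100
P(W > t) = e^{−(μ−λ)t} = e^{−0.2585} = 0.772220

Final: 0.772220


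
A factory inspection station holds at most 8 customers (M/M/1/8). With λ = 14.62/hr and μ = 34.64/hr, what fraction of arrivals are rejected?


ρ = λ/μ = 14.62/34.64 = 0.4221
P_K = (1−ρ)ρ^K/(1−ρ^(K+1)) = (0.5779·0.001007)/(1 − 0.0004249)
= 0.0005819/0.999575 = 0.0005821

Final: 0.0005821


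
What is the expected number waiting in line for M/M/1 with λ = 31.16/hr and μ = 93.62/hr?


ρ = 31.16/93.62 = 0.3328
Lq = ρ²/(1−ρ) = 0.1108/0.6672 = 0.1660

Final: 0.1660


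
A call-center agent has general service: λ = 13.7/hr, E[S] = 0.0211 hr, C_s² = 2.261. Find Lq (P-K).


ρ = λ·E[S] = 13.7·0.0211 = 0.2891
Lq = ρ²(1+C_s²)/(2(1−ρ)) = 0.08356·(1+2.261)/(2·0.7109)
= 0.08356·3.2610/1.4219 = 0.19165

Final: 0.19165


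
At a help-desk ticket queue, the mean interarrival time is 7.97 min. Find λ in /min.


λ = 1/(interarrival time) in consistent units.
1 minute = 1 min, so λ = 1/7.97 = 0.1255 per minute

Final: 0.1255 /min


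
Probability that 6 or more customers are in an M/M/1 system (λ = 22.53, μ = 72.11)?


ρ = 22.53/72.11 = 0.3124
P(N ≥ n) = ρ^n = 0.3124^6 = 0.0009302

Final: 0.0009302


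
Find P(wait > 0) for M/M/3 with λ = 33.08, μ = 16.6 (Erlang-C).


a = λ/μ = 1.9928; ρ = a/3 = 0.6643
P₀ = 0.112275 (from M/M/c formula)
C(c,a) = [a^c/(c!(1−ρ))]·P₀ = [7.91357/(6·0.3357)]·0.112275
= 3.92839·0.112275 = 0.441058

Final: 0.441058


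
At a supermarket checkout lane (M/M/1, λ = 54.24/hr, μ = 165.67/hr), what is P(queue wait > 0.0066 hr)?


ρ = 54.24/165.67 = 0.3274
P(Wq > t) = ρ·e^{−(μ−λ)t} = 0.3274·e^{−0.7354}
= 0.3274·0.479295 = 0.156920

Final: 0.156920


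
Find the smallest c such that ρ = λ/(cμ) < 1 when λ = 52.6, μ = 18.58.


Stability requires cμ > λ ⇔ c > λ/μ.
λ/μ = 52.6/18.58 = 2.8310
Minimum integer c = ⌊2.8310⌋ + 1 = 3
Check: 3·18.58 = 55.74 > 52.6, while 2·18.58 = 37.16 ≤ 52.6

Final: 3 servers


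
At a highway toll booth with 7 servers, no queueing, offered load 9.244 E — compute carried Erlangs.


B(7,9.244) = 0.373702 (Erlang-B)
Carried load = a(1 − B) = 9.244·(1 − 0.373702) = 9.244·0.626298 = 5.7895 E

Final: 5.7895 Erlangs


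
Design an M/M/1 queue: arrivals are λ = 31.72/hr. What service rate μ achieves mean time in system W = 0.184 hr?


W = 1/(μ−λ) ⇒ μ − λ = 1/W = 1/0.184 = 5.4348
μ = λ + 1/W = 31.72 + 5.4348 = 37.1548 per hr

Final: 37.1548 /hr


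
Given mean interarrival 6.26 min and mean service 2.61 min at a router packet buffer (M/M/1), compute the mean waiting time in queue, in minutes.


λ = 60/6.26 = 9.5847 /hr
μ = 60/2.61 = 22.9885 /hr
ρ = λ/μ = 9.5847/22.9885 = 0.4169
Wq = ρ/(μ−λ) = 0.4169/(22.9885−9.5847) = 0.03111 hr
In minutes: 0.03111·60 = 1.866 min

Final: 1.866 min


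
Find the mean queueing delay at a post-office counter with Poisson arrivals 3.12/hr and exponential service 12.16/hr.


ρ = 3.12/12.16 = 0.2566
Wq = ρ/(μ−λ) = 0.2566/(12.16 − 3.12) = 0.2566/9.04 = 0.02838 hr

Final: 0.02838 hr


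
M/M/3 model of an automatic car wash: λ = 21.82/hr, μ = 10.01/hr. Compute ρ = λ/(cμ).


ρ = λ/(cμ) = 21.82/(3·10.01) = 21.82/30.03 = 0.7266

Final: 0.7266


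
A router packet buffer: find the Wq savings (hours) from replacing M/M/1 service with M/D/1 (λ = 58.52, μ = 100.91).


ρ = 58.52/100.91 = 0.5799
Wq(M/M/1) = ρ/(μ−λ) = 0.5799/42.39 = 0.01368 hr
Wq(M/D/1) = ρ/(2(μ−λ)) = 0.006840 hr
Savings = 0.01368 − 0.006840 = 0.006840 hr

Final: 0.006840 hr


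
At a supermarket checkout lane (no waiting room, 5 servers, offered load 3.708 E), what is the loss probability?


B(c,a) = (a^c/c!) / Σ_{k=0}^{c} a^k/k!
a^5/5! = 5.841406
Σ terms (k=0..5): 1.00000 + 3.70800 + 6.87463 + 8.49705 + 7.87676 + 5.84141 = 33.797844
B = 5.841406/33.797844 = 0.172834

Final: 0.172834


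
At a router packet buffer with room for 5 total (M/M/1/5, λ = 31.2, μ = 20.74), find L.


ρ = 31.2/20.74 = 1.5043
L = ρ[1 − (K+1)ρ^K + Kρ^(K+1)] / [(1−ρ)(1−ρ^(K+1))]
Numerator: 1.5043·(1 − 6·7.704229 + 5·11.589776) = 19.140470
Denominator: (-0.5043)·(-10.589776) = 5.340842
L = 19.140470/5.340842 = 3.5838

Final: 3.5838


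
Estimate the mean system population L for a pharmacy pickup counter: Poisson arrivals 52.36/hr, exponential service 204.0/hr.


ρ = λ/μ = 52.36/204.0 = 0.2567
L = ρ/(1−ρ) = 0.2567/(1 − 0.2567) = 0.2567/0.7433 = 0.3453

Final: 0.3453


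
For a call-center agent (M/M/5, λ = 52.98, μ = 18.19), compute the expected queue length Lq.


a = λ/μ = 2.9126; ρ = a/5 = 0.5825
P₀ = 0.051402
Lq = P₀·a^c·ρ / (c!·(1−ρ)²) = 0.051402·209.60241·0.5825/(120·0.17429)
= 0.30007

Final: 0.30007


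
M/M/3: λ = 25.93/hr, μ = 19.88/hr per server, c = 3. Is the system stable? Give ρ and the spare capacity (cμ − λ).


Total capacity cμ = 3·19.88 = 59.64/hr
ρ = λ/(cμ) = 25.93/59.64 = 0.4348
Stable ⇔ ρ < 1: YES
Spare capacity = cμ − λ = 59.64 − 25.93 = 33.71/hr

Final: ρ = 0.4348; stable; margin = 33.71/hr


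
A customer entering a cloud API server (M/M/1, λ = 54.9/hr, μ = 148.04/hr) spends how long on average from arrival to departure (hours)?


W = 1/(μ−λ) = 1/(148.04 − 54.9) = 1/93.14 = 0.01074 hr

Final: 0.01074 hr


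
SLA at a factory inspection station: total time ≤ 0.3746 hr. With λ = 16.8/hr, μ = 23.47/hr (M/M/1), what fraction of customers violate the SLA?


W ~ Exponential(μ−λ) for M/M/1.
μ − λ = 23.47 − 16.8 = 6.6700
P(W > t) = e^{−(μ−λ)t} = e^{−2.4986} = 0.082201

Final: 0.082201


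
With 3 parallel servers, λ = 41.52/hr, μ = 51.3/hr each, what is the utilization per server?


ρ = λ/(cμ) = 41.52/(3·51.3) = 41.52/153.90 = 0.2698

Final: 0.2698


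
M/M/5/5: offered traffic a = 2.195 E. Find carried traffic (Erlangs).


B(5,2.195) = 0.048480 (Erlang-B)
Carried load = a(1 − B) = 2.195·(1 − 0.048480) = 2.195·0.951520 = 2.0886 E

Final: 2.0886 Erlangs


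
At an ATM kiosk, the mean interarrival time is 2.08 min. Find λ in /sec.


λ = 1/(interarrival time) in consistent units.
1 second = 0.0166667 min, so λ = 0.0166667/2.08 = 0.008013 per second

Final: 0.008013 /sec


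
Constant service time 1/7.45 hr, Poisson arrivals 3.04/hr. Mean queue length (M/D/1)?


ρ = 3.04/7.45 = 0.4081
M/D/1: Lq = ρ²/(2(1−ρ)) = 0.1665/(2·0.5919) = 0.14064

Final: 0.14064


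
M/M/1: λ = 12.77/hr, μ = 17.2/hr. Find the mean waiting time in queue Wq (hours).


ρ = 12.77/17.2 = 0.7424
Wq = ρ/(μ−λ) = 0.7424/(17.2 − 12.77) = 0.7424/4.43 = 0.1676 hr

Final: 0.1676 hr


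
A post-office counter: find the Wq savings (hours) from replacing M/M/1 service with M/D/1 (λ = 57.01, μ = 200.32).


ρ = 57.01/200.32 = 0.2846
Wq(M/M/1) = ρ/(μ−λ) = 0.2846/143.31 = 0.001986 hr
Wq(M/D/1) = ρ/(2(μ−λ)) = 0.0009929 hr
Savings = 0.001986 − 0.0009929 = 0.0009929 hr

Final: 0.0009929 hr


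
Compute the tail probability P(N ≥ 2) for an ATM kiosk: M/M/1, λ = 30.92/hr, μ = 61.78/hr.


ρ = 30.92/61.78 = 0.5005
P(N ≥ n) = ρ^n = 0.5005^2 = 0.250486

Final: 0.250486


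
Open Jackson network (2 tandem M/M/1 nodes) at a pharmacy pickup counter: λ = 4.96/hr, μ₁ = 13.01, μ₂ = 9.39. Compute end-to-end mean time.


Each node sees arrival rate λ = 4.96/hr (tandem ⇒ throughput preserved).
W₁ = 1/(μ₁−λ) = 1/(13.01−4.96) = 0.12422 hr
W₂ = 1/(μ₂−λ) = 1/(9.39−4.96) = 0.22573 hr
W_total = W₁ + W₂ = 0.12422 + 0.22573 = 0.34996 hr

Final: 0.34996 hr


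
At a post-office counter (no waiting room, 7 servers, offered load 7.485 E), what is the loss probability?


B(c,a) = (a^c/c!) / Σ_{k=0}^{c} a^k/k!
a^7/7! = 261.163269
Σ terms (k=0..7): 1.00000 + 7.48500 + 28.01261 + 69.89147 + 130.78441 + 195.78426 + 244.24087 + 261.16327 = 938.361887
B = 261.163269/938.361887 = 0.278318

Final: 0.278318


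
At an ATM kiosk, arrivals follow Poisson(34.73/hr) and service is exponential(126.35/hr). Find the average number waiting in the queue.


ρ = 34.73/126.35 = 0.2749
Lq = ρ²/(1−ρ) = 0.07555/0.7251 = 0.1042

Final: 0.1042


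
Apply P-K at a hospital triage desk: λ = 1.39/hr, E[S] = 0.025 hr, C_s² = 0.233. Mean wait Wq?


ρ = λ·E[S] = 1.39·0.025 = 0.03475
E[S²] = E[S]²(1+C_s²) = 0.025²·(1+0.233) = 0.0007706
Wq = λ·E[S²]/(2(1−ρ)) = 1.39·0.0007706/(2·0.9653) = 0.0005549 hr

Final: 0.0005549 hr


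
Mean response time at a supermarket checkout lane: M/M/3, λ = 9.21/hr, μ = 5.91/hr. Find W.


a = 1.5584; ρ = 0.5195; P₀ = 0.196647
Lq = P₀·a^c·ρ/(c!(1−ρ)²) = 0.27902
Wq = Lq/λ = 0.27902/9.21 = 0.03030 hr
W = Wq + 1/μ = 0.03030 + 0.16920 = 0.19950 hr

Final: 0.19950 hr


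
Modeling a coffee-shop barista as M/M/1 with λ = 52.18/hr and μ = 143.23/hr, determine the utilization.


ρ = λ/μ = 52.18/143.23 = 0.3643

Final: 0.3643


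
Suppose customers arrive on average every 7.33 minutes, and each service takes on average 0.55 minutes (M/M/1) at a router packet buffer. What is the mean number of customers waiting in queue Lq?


λ = 60/7.33 = 8.1855 /hr
μ = 60/0.55 = 109.0909 /hr
ρ = λ/μ = 8.1855/109.0909 = 0.07503
Lq = ρ²/(1−ρ) = 0.005630/0.9250 = 0.006087

Final: 0.006087


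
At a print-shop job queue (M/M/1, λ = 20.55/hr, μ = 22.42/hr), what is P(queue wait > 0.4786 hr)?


ρ = 20.55/22.42 = 0.9166
P(Wq > t) = ρ·e^{−(μ−λ)t} = 0.9166·e^{−0.8950}
= 0.9166·0.408615 = 0.374533

Final: 0.374533


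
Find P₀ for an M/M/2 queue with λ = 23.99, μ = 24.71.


a = λ/μ = 23.99/24.71 = 0.9709; ρ = a/c = 0.4854
Σ_{k=0}^{1} a^k/k! (terms k=0..1) = 1.00000 + 0.97086 = 1.97086
Tail: a^2/(2!(1−ρ)) = 0.94257/(2·0.5146) = 0.91589
P₀ = 1/(1.97086 + 0.91589) = 1/2.88675 = 0.346411

Final: 0.346411


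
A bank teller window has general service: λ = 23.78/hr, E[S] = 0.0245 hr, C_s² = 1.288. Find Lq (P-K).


ρ = λ·E[S] = 23.78·0.0245 = 0.5826
Lq = ρ²(1+C_s²)/(2(1−ρ)) = 0.3394·(1+1.288)/(2·0.4174)
= 0.3394·2.2880/0.8348 = 0.93034

Final: 0.93034


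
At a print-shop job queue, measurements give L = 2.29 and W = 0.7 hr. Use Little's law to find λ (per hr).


λ = L/W = 2.29/0.7 = 3.2714 /hr

Final: 3.2714 /hr


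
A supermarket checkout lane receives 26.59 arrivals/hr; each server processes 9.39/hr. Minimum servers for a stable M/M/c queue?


Stability requires cμ > λ ⇔ c > λ/μ.
λ/μ = 26.59/9.39 = 2.8317
Minimum integer c = ⌊2.8317⌋ + 1 = 3
Check: 3·9.39 = 28.17 > 26.59, while 2·9.39 = 18.78 ≤ 26.59

Final: 3 servers


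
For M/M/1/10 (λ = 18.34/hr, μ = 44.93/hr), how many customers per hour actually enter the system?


ρ = 0.4082; P_K = (1−ρ)ρ^10/(1−ρ^11) = 0.00007600
λ_eff = λ(1 − P_K) = 18.34·(1 − 0.00007600) = 18.34·0.999924 = 18.3386 /hr

Final: 18.3386 /hr


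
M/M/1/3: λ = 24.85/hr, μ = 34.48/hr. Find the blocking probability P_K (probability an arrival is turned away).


ρ = λ/μ = 24.85/34.48 = 0.7207
P_K = (1−ρ)ρ^K/(1−ρ^(K+1)) = (0.2793·0.374350)/(1 − 0.269797)
= 0.104553/0.730203 = 0.143183

Final: 0.143183


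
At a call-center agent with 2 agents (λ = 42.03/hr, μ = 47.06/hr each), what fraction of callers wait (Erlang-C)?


a = λ/μ = 0.8931; ρ = a/2 = 0.4466
P₀ = 0.382593 (from M/M/c formula)
C(c,a) = [a^c/(c!(1−ρ))]·P₀ = [0.79765/(2·0.5534)]·0.382593
= 0.72063·0.382593 = 0.275708

Final: 0.275708


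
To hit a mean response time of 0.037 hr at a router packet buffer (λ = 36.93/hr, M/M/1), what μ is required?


W = 1/(μ−λ) ⇒ μ − λ = 1/W = 1/0.037 = 27.0270
μ = λ + 1/W = 36.93 + 27.0270 = 63.9570 per hr

Final: 63.9570 /hr


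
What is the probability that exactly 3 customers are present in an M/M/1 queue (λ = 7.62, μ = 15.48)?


ρ = 7.62/15.48 = 0.4922
P_n = (1−ρ)·ρ^n = (1 − 0.4922)·0.4922^3 = 0.5078·0.119276 = 0.060562

Final: 0.060562


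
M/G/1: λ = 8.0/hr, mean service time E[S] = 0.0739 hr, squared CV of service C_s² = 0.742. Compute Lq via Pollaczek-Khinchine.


ρ = λ·E[S] = 8.0·0.0739 = 0.5912
Lq = ρ²(1+C_s²)/(2(1−ρ)) = 0.3495·(1+0.742)/(2·0.4088)
= 0.3495·1.7420/0.8176 = 0.74469

Final: 0.74469


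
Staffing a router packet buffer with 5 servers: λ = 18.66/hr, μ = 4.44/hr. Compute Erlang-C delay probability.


a = λ/μ = 4.2027; ρ = a/5 = 0.8405
P₀ = 0.009266 (from M/M/c formula)
C(c,a) = [a^c/(c!(1−ρ))]·P₀ = [1311.12273/(120·0.1595)]·0.009266
= 68.51913·0.009266 = 0.634884

Final: 0.634884


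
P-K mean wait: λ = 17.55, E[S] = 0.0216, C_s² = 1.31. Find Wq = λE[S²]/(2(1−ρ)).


ρ = λ·E[S] = 17.55·0.0216 = 0.3791
E[S²] = E[S]²(1+C_s²) = 0.0216²·(1+1.31) = 0.001078
Wq = λ·E[S²]/(2(1−ρ)) = 17.55·0.001078/(2·0.6209) = 0.01523 hr

Final: 0.01523 hr


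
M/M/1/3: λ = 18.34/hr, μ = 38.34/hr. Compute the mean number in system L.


ρ = 18.34/38.34 = 0.4784
L = ρ[1 − (K+1)ρ^K + Kρ^(K+1)] / [(1−ρ)(1−ρ^(K+1))]
Numerator: 0.4784·(1 − 4·0.109457 + 3·0.052359) = 0.344054
Denominator: (0.5216)·(0.947641) = 0.494336
L = 0.344054/0.494336 = 0.6960

Final: 0.6960


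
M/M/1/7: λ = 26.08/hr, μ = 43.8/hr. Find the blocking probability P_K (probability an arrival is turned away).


ρ = λ/μ = 26.08/43.8 = 0.5954
P_K = (1−ρ)ρ^K/(1−ρ^(K+1)) = (0.4046·0.026536)/(1 − 0.015800)
= 0.010736/0.984200 = 0.010908

Final: 0.010908


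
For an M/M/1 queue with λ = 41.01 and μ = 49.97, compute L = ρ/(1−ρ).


ρ = λ/μ = 41.01/49.97 = 0.8207
L = ρ/(1−ρ) = 0.8207/(1 − 0.8207) = 0.8207/0.1793 = 4.5770

Final: 4.5770


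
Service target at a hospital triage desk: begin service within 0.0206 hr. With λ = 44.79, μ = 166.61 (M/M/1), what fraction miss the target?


ρ = 44.79/166.61 = 0.2688
P(Wq > t) = ρ·e^{−(μ−λ)t} = 0.2688·e^{−2.5095}
= 0.2688·0.081310 = 0.021859

Final: 0.021859


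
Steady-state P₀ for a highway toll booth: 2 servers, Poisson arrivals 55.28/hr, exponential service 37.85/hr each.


a = λ/μ = 55.28/37.85 = 1.4605; ρ = a/c = 0.7303
Σ_{k=0}^{1} a^k/k! (terms k=0..1) = 1.00000 + 1.46050 = 2.46050
Tail: a^2/(2!(1−ρ)) = 2.13307/(2·0.2697) = 3.95380
P₀ = 1/(2.46050 + 3.95380) = 1/6.41430 = 0.155902

Final: 0.155902


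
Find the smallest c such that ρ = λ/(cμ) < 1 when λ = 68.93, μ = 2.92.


Stability requires cμ > λ ⇔ c > λ/μ.
λ/μ = 68.93/2.92 = 23.6062
Minimum integer c = ⌊23.6062⌋ + 1 = 24
Check: 24·2.92 = 70.08 > 68.93, while 23·2.92 = 67.16 ≤ 68.93

Final: 24 servers


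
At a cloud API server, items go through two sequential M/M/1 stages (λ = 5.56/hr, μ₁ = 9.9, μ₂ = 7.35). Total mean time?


Each node sees arrival rate λ = 5.56/hr (tandem ⇒ throughput preserved).
W₁ = 1/(μ₁−λ) = 1/(9.9−5.56) = 0.23041 hr
W₂ = 1/(μ₂−λ) = 1/(7.35−5.56) = 0.55866 hr
W_total = W₁ + W₂ = 0.23041 + 0.55866 = 0.78907 hr

Final: 0.78907 hr


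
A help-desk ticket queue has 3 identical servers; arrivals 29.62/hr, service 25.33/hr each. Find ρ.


ρ = λ/(cμ) = 29.62/(3·25.33) = 29.62/75.99 = 0.3898

Final: 0.3898


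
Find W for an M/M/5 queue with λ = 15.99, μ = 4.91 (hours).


a = 3.2566; ρ = 0.6513; P₀ = 0.034774
Lq = P₀·a^c·ρ/(c!(1−ρ)²) = 0.56868
Wq = Lq/λ = 0.56868/15.99 = 0.03556 hr
W = Wq + 1/μ = 0.03556 + 0.20367 = 0.23923 hr

Final: 0.23923 hr


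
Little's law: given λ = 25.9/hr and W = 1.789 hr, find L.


L = λW = 25.9·1.789 = 46.3351

Final: 46.3351


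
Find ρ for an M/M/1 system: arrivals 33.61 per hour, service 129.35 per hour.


ρ = λ/μ = 33.61/129.35 = 0.2598

Final: 0.2598


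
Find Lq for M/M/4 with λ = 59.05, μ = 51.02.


a = λ/μ = 1.1574; ρ = a/4 = 0.2893
P₀ = 0.313404
Lq = P₀·a^c·ρ / (c!·(1−ρ)²) = 0.313404·1.79439·0.2893/(24·0.50503)
= 0.01343

Final: 0.01343


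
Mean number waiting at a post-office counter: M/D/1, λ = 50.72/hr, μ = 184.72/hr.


ρ = 50.72/184.72 = 0.2746
M/D/1: Lq = ρ²/(2(1−ρ)) = 0.07539/(2·0.7254) = 0.05196

Final: 0.05196


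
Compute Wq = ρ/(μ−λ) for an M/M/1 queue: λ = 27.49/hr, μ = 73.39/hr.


ρ = 27.49/73.39 = 0.3746
Wq = ρ/(μ−λ) = 0.3746/(73.39 − 27.49) = 0.3746/45.90 = 0.008161 hr

Final: 0.008161 hr


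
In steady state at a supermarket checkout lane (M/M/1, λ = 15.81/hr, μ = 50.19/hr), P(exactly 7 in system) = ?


ρ = 15.81/50.19 = 0.3150
P_n = (1−ρ)·ρ^n = (1 − 0.3150)·0.3150^7 = 0.6850·0.0003078 = 0.0002108

Final: 0.0002108


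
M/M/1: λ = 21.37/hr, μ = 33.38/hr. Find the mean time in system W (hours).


W = 1/(μ−λ) = 1/(33.38 − 21.37) = 1/12.01 = 0.08326 hr

Final: 0.08326 hr


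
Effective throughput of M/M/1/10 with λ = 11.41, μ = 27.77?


ρ = 0.4109; P_K = (1−ρ)ρ^10/(1−ρ^11) = 0.00008078
λ_eff = λ(1 − P_K) = 11.41·(1 − 0.00008078) = 11.41·0.999919 = 11.4091 /hr

Final: 11.4091 /hr


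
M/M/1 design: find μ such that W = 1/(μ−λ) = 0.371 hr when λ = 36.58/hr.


W = 1/(μ−λ) ⇒ μ − λ = 1/W = 1/0.371 = 2.6954
μ = λ + 1/W = 36.58 + 2.6954 = 39.2754 per hr

Final: 39.2754 /hr


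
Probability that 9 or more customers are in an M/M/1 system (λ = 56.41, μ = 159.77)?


ρ = 56.41/159.77 = 0.3531
P(N ≥ n) = ρ^n = 0.3531^9 = 0.00008526

Final: 0.00008526


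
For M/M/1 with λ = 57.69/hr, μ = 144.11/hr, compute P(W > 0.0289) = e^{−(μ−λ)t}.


W ~ Exponential(μ−λ) for M/M/1.
μ − λ = 144.11 − 57.69 = 86.4200
P(W > t) = e^{−(μ−λ)t} = e^{−2.4975} = 0.082287

Final: 0.082287


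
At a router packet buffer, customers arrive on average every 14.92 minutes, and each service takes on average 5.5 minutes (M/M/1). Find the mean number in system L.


λ = 60/14.92 = 4.0214 /hr
μ = 60/5.5 = 10.9091 /hr
ρ = λ/μ = 4.0214/10.9091 = 0.3686
L = ρ/(1−ρ) = 0.3686/0.6314 = 0.5839

Final: 0.5839


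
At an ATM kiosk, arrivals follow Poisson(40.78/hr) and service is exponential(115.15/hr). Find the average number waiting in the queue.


ρ = 40.78/115.15 = 0.3541
Lq = ρ²/(1−ρ) = 0.1254/0.6459 = 0.1942

Final: 0.1942


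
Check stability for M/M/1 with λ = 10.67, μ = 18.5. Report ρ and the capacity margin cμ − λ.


Total capacity cμ = 1·18.5 = 18.50/hr
ρ = λ/(cμ) = 10.67/18.50 = 0.5768
Stable ⇔ ρ < 1: YES
Spare capacity = cμ − λ = 18.50 − 10.67 = 7.83/hr

Final: ρ = 0.5768; stable; margin = 7.83/hr


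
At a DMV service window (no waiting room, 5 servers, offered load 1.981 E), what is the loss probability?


B(c,a) = (a^c/c!) / Σ_{k=0}^{c} a^k/k!
a^5/5! = 0.254238
Σ terms (k=0..5): 1.00000 + 1.98100 + 1.96218 + 1.29569 + 0.64169 + 0.25424 = 7.134804
B = 0.254238/7.134804 = 0.035634

Final: 0.035634


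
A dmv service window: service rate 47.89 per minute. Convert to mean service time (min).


Mean service time = 1/μ = 1/47.89 minute = 0.02088 minute
In minutes: 0.02088 × 1 = 0.02088 min

Final: 0.02088 min


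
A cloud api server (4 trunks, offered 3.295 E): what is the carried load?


B(4,3.295) = 0.238452 (Erlang-B)
Carried load = a(1 − B) = 3.295·(1 − 0.238452) = 3.295·0.761548 = 2.5093 E

Final: 2.5093 Erlangs


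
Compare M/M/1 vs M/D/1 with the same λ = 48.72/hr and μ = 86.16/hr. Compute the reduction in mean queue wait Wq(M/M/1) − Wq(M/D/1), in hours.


ρ = 48.72/86.16 = 0.5655
Wq(M/M/1) = ρ/(μ−λ) = 0.5655/37.44 = 0.01510 hr
Wq(M/D/1) = ρ/(2(μ−λ)) = 0.007552 hr
Savings = 0.01510 − 0.007552 = 0.007552 hr

Final: 0.007552 hr


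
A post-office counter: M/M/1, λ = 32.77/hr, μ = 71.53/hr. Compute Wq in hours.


ρ = 32.77/71.53 = 0.4581
Wq = ρ/(μ−λ) = 0.4581/(71.53 − 32.77) = 0.4581/38.76 = 0.01182 hr

Final: 0.01182 hr


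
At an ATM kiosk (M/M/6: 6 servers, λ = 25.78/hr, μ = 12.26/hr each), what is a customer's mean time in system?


a = 2.1028; ρ = 0.3505; P₀ = 0.121873
Lq = P₀·a^c·ρ/(c!(1−ρ)²) = 0.01216
Wq = Lq/λ = 0.01216/25.78 = 0.0004715 hr
W = Wq + 1/μ = 0.0004715 + 0.08157 = 0.08204 hr

Final: 0.08204 hr


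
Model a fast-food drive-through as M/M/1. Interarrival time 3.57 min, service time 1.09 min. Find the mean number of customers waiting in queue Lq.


λ = 60/3.57 = 16.8067 /hr
μ = 60/1.09 = 55.0459 /hr
ρ = λ/μ = 16.8067/55.0459 = 0.3053
Lq = ρ²/(1−ρ) = 0.09322/0.6947 = 0.1342

Final: 0.1342


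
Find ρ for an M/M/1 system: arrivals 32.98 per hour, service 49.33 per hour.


ρ = λ/μ = 32.98/49.33 = 0.6686

Final: 0.6686


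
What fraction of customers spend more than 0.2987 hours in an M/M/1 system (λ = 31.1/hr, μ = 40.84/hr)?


W ~ Exponential(μ−λ) for M/M/1.
μ − λ = 40.84 − 31.1 = 9.7400
P(W > t) = e^{−(μ−λ)t} = e^{−2.9093} = 0.054512

Final: 0.054512


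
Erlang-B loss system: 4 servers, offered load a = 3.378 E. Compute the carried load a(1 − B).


B(4,3.378) = 0.247359 (Erlang-B)
Carried load = a(1 − B) = 3.378·(1 − 0.247359) = 3.378·0.752641 = 2.5424 E

Final: 2.5424 Erlangs


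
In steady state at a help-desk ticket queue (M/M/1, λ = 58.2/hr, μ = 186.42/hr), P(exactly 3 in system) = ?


ρ = 58.2/186.42 = 0.3122
P_n = (1−ρ)·ρ^n = (1 − 0.3122)·0.3122^3 = 0.6878·0.030429 = 0.020929

Final: 0.020929


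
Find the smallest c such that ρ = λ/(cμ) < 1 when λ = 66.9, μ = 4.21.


Stability requires cμ > λ ⇔ c > λ/μ.
λ/μ = 66.9/4.21 = 15.8907
Minimum integer c = ⌊15.8907⌋ + 1 = 16
Check: 16·4.21 = 67.36 > 66.9, while 15·4.21 = 63.15 ≤ 66.9

Final: 16 servers


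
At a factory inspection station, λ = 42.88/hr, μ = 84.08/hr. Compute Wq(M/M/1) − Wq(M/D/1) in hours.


ρ = 42.88/84.08 = 0.5100
Wq(M/M/1) = ρ/(μ−λ) = 0.5100/41.20 = 0.01238 hr
Wq(M/D/1) = ρ/(2(μ−λ)) = 0.006189 hr
Savings = 0.01238 − 0.006189 = 0.006189 hr

Final: 0.006189 hr


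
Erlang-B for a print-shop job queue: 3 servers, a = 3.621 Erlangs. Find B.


B(c,a) = (a^c/c!) / Σ_{k=0}^{c} a^k/k!
a^3/3! = 7.912875
Σ terms (k=0..3): 1.00000 + 3.62100 + 6.55582 + 7.91288 = 19.089696
B = 7.912875/19.089696 = 0.414510

Final: 0.414510


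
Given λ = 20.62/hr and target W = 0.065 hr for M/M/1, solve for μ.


W = 1/(μ−λ) ⇒ μ − λ = 1/W = 1/0.065 = 15.3846
μ = λ + 1/W = 20.62 + 15.3846 = 36.0046 per hr

Final: 36.0046 /hr


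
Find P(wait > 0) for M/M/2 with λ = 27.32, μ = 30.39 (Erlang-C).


a = λ/μ = 0.8990; ρ = a/2 = 0.4495
P₀ = 0.379796 (from M/M/c formula)
C(c,a) = [a^c/(c!(1−ρ))]·P₀ = [0.80816/(2·0.5505)]·0.379796
= 0.73401·0.379796 = 0.278776

Final: 0.278776


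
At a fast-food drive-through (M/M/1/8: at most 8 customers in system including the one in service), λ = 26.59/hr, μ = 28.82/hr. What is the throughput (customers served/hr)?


ρ = 0.9226; P_K = (1−ρ)ρ^8/(1−ρ^9) = 0.078797
λ_eff = λ(1 − P_K) = 26.59·(1 − 0.078797) = 26.59·0.921203 = 24.4948 /hr

Final: 24.4948 /hr


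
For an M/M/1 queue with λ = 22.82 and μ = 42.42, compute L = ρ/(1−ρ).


ρ = λ/μ = 22.82/42.42 = 0.5380
L = ρ/(1−ρ) = 0.5380/(1 − 0.5380) = 0.5380/0.4620 = 1.1643

Final: 1.1643


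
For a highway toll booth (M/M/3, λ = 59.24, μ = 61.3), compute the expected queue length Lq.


a = λ/μ = 0.9664; ρ = a/3 = 0.3221
P₀ = 0.376611
Lq = P₀·a^c·ρ / (c!·(1−ρ)²) = 0.376611·0.90253·0.3221/(6·0.45951)
= 0.03971

Final: 0.03971


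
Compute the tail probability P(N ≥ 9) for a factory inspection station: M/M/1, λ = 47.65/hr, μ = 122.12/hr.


ρ = 47.65/122.12 = 0.3902
P(N ≥ n) = ρ^n = 0.3902^9 = 0.0002096

Final: 0.0002096


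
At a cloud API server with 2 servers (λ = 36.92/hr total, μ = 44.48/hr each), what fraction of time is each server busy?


ρ = λ/(cμ) = 36.92/(2·44.48) = 36.92/88.96 = 0.4150

Final: 0.4150


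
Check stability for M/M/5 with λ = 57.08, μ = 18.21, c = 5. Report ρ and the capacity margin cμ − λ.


Total capacity cμ = 5·18.21 = 91.05/hr
ρ = λ/(cμ) = 57.08/91.05 = 0.6269
Stable ⇔ ρ < 1: YES
Spare capacity = cμ − λ = 91.05 − 57.08 = 33.97/hr

Final: ρ = 0.6269; stable; margin = 33.97/hr


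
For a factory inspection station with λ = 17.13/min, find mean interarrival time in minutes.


Mean interarrival time = 1/λ = 1/17.13 minute = 0.05838 minute
In minutes: 0.05838 × 1 = 0.05838 min

Final: 0.05838 min


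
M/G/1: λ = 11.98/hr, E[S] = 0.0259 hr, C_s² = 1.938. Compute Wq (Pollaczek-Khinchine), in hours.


ρ = λ·E[S] = 11.98·0.0259 = 0.3103
E[S²] = E[S]²(1+C_s²) = 0.0259²·(1+1.938) = 0.001971
Wq = λ·E[S²]/(2(1−ρ)) = 11.98·0.001971/(2·0.6897) = 0.01712 hr

Final: 0.01712 hr


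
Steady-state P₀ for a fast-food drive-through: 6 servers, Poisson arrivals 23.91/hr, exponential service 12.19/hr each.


a = λ/μ = 23.91/12.19 = 1.9614; ρ = a/c = 0.3269
Σ_{k=0}^{5} a^k/k! (terms k=0..5) = 1.00000 + 1.96144 + 1.92363 + 1.25770 + 0.61673 + 0.24193 = 7.00143
Tail: a^6/(6!(1−ρ)) = 56.94495/(720·0.6731) = 0.11750
P₀ = 1/(7.00143 + 0.11750) = 1/7.11894 = 0.140470

Final: 0.140470


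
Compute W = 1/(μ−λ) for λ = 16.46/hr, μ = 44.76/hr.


W = 1/(μ−λ) = 1/(44.76 − 16.46) = 1/28.30 = 0.03534 hr

Final: 0.03534 hr


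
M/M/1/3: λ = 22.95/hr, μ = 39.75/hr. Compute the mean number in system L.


ρ = 22.95/39.75 = 0.5774
L = ρ[1 − (K+1)ρ^K + Kρ^(K+1)] / [(1−ρ)(1−ρ^(K+1))]
Numerator: 0.5774·(1 − 4·0.192458 + 3·0.111117) = 0.325353
Denominator: (0.4226)·(0.888883) = 0.375679
L = 0.325353/0.375679 = 0.8660

Final: 0.8660


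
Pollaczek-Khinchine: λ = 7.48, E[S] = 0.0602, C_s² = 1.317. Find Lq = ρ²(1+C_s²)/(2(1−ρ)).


ρ = λ·E[S] = 7.48·0.0602 = 0.4503
Lq = ρ²(1+C_s²)/(2(1−ρ)) = 0.2028·(1+1.317)/(2·0.5497)
= 0.2028·2.3170/1.0994 = 0.42733

Final: 0.42733


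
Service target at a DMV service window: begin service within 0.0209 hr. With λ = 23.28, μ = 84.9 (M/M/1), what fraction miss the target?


ρ = 23.28/84.9 = 0.2742
P(Wq > t) = ρ·e^{−(μ−λ)t} = 0.2742·e^{−1.2879}
= 0.2742·0.275861 = 0.075642

Final: 0.075642


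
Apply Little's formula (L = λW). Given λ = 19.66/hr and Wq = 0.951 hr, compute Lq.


Lq = λWq = 19.66·0.951 = 18.6967

Final: 18.6967


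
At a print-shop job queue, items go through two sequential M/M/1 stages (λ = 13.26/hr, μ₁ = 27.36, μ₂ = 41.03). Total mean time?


Each node sees arrival rate λ = 13.26/hr (tandem ⇒ throughput preserved).
W₁ = 1/(μ₁−λ) = 1/(27.36−13.26) = 0.07092 hr
W₂ = 1/(μ₂−λ) = 1/(41.03−13.26) = 0.03601 hr
W_total = W₁ + W₂ = 0.07092 + 0.03601 = 0.10693 hr

Final: 0.10693 hr


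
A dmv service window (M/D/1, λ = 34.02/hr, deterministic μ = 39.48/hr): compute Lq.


ρ = 34.02/39.48 = 0.8617
M/D/1: Lq = ρ²/(2(1−ρ)) = 0.7425/(2·0.1383) = 2.68453

Final: 2.68453


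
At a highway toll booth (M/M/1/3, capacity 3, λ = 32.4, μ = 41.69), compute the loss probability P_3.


ρ = λ/μ = 32.4/41.69 = 0.7772
P_K = (1−ρ)ρ^K/(1−ρ^(K+1)) = (0.2228·0.469396)/(1 − 0.364798)
= 0.104598/0.635202 = 0.164669

Final: 0.164669


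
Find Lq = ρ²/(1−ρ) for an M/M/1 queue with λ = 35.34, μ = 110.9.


ρ = 35.34/110.9 = 0.3187
Lq = ρ²/(1−ρ) = 0.1015/0.6813 = 0.1490

Final: 0.1490


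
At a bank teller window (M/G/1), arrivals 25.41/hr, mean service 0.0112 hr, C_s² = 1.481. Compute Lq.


ρ = λ·E[S] = 25.41·0.0112 = 0.2846
Lq = ρ²(1+C_s²)/(2(1−ρ)) = 0.08099·(1+1.481)/(2·0.7154)
= 0.08099·2.4810/1.4308 = 0.14044

Final: 0.14044


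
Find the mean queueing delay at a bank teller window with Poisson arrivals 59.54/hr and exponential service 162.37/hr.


ρ = 59.54/162.37 = 0.3667
Wq = ρ/(μ−λ) = 0.3667/(162.37 − 59.54) = 0.3667/102.83 = 0.003566 hr

Final: 0.003566 hr


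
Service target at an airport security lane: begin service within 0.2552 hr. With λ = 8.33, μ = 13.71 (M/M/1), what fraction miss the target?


ρ = 8.33/13.71 = 0.6076
P(Wq > t) = ρ·e^{−(μ−λ)t} = 0.6076·e^{−1.3730}
= 0.6076·0.253352 = 0.153933

Final: 0.153933


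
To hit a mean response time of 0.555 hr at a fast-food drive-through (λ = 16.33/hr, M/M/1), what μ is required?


W = 1/(μ−λ) ⇒ μ − λ = 1/W = 1/0.555 = 1.8018
μ = λ + 1/W = 16.33 + 1.8018 = 18.1318 per hr

Final: 18.1318 /hr


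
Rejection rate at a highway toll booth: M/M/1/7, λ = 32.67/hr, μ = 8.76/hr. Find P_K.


ρ = λ/μ = 32.67/8.76 = 3.7295
P_K = (1−ρ)ρ^K/(1−ρ^(K+1)) = (-2.7295·10034.949659)/(1 − 37424.863625)
= -27389.913966/-37423.863625 = 0.731884

Final: 0.731884


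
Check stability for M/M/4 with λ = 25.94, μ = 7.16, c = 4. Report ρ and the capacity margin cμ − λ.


Total capacity cμ = 4·7.16 = 28.64/hr
ρ = λ/(cμ) = 25.94/28.64 = 0.9057
Stable ⇔ ρ < 1: YES
Spare capacity = cμ − λ = 28.64 − 25.94 = 2.70/hr

Final: ρ = 0.9057; stable; margin = 2.70/hr


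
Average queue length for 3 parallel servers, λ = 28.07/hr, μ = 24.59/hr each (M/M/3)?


a = λ/μ = 1.1415; ρ = a/3 = 0.3805
P₀ = 0.313161
Lq = P₀·a^c·ρ / (c!·(1−ρ)²) = 0.313161·1.48748·0.3805/(6·0.38377)
= 0.07698

Final: 0.07698


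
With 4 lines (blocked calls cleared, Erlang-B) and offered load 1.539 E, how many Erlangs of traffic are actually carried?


B(4,1.539) = 0.051209 (Erlang-B)
Carried load = a(1 − B) = 1.539·(1 − 0.051209) = 1.539·0.948791 = 1.4602 E

Final: 1.4602 Erlangs


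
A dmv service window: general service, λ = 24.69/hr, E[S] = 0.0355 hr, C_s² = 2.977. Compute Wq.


ρ = λ·E[S] = 24.69·0.0355 = 0.8765
E[S²] = E[S]²(1+C_s²) = 0.0355²·(1+2.977) = 0.005012
Wq = λ·E[S²]/(2(1−ρ)) = 24.69·0.005012/(2·0.1235) = 0.50098 hr

Final: 0.50098 hr


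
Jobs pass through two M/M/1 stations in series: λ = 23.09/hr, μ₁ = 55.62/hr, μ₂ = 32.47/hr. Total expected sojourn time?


Each node sees arrival rate λ = 23.09/hr (tandem ⇒ throughput preserved).
W₁ = 1/(μ₁−λ) = 1/(55.62−23.09) = 0.03074 hr
W₂ = 1/(μ₂−λ) = 1/(32.47−23.09) = 0.10661 hr
W_total = W₁ + W₂ = 0.03074 + 0.10661 = 0.13735 hr

Final: 0.13735 hr
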